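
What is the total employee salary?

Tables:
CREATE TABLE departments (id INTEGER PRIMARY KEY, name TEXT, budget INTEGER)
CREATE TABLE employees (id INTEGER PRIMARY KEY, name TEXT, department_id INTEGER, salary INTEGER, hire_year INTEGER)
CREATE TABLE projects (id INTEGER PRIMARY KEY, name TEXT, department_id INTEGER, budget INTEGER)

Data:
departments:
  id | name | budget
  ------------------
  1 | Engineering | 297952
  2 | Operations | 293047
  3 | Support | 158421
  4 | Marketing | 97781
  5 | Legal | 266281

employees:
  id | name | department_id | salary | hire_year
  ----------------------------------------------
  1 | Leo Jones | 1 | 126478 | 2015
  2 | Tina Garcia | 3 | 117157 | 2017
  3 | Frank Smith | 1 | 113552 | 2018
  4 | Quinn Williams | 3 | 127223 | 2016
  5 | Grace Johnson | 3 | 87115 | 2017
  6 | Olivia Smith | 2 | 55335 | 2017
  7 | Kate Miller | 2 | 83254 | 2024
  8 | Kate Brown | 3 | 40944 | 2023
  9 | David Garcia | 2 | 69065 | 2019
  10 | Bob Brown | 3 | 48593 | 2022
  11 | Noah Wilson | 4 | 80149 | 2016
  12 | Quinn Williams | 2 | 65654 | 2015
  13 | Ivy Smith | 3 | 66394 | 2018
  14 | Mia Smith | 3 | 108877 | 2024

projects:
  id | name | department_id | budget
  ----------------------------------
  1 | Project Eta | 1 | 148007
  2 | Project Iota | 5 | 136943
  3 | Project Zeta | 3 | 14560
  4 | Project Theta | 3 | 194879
SELECT SUM(salary) FROM employees

Execution result:
1189790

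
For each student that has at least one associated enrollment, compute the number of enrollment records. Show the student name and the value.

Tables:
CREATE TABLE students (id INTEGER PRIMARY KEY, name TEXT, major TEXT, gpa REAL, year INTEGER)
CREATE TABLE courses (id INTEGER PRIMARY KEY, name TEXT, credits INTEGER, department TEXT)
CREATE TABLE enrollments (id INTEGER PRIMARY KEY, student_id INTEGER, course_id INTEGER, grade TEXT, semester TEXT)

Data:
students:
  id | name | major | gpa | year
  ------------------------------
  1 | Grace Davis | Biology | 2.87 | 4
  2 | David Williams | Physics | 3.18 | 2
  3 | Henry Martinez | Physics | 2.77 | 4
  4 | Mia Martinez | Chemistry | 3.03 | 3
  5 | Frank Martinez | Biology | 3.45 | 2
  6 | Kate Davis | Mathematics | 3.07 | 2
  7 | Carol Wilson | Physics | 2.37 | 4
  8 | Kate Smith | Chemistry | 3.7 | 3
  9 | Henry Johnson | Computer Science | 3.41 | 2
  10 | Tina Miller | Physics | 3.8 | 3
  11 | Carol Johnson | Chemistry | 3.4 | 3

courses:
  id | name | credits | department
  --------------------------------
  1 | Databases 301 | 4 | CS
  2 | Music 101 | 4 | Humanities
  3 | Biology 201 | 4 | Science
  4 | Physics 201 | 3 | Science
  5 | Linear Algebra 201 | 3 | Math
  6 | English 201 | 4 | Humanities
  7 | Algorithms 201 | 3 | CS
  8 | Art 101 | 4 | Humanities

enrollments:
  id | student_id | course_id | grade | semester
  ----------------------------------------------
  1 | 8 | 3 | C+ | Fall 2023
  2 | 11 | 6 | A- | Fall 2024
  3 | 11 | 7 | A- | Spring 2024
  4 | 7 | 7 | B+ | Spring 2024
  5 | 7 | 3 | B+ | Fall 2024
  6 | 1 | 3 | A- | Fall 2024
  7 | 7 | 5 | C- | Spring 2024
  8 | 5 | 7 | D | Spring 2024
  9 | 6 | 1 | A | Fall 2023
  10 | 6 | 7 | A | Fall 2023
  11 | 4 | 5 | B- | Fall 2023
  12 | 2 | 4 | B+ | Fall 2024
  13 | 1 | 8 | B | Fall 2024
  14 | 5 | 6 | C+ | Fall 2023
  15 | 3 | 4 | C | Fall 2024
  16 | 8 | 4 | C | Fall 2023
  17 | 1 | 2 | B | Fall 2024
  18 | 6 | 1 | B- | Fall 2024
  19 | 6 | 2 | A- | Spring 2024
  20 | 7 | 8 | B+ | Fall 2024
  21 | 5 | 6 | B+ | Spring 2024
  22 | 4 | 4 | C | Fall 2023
SELECT p.name, COUNT(*) AS n FROM enrollments c JOIN students p ON c.student_id = p.id GROUP BY p.id, p.name

Execution result:
name | n
Grace Davis | 3
David Williams | 1
Henry Martinez | 1
Mia Martinez | 2
Frank Martinez | 3
Kate Davis | 4
Carol Wilson | 4
Kate Smith | 2
Carol Johnson | 2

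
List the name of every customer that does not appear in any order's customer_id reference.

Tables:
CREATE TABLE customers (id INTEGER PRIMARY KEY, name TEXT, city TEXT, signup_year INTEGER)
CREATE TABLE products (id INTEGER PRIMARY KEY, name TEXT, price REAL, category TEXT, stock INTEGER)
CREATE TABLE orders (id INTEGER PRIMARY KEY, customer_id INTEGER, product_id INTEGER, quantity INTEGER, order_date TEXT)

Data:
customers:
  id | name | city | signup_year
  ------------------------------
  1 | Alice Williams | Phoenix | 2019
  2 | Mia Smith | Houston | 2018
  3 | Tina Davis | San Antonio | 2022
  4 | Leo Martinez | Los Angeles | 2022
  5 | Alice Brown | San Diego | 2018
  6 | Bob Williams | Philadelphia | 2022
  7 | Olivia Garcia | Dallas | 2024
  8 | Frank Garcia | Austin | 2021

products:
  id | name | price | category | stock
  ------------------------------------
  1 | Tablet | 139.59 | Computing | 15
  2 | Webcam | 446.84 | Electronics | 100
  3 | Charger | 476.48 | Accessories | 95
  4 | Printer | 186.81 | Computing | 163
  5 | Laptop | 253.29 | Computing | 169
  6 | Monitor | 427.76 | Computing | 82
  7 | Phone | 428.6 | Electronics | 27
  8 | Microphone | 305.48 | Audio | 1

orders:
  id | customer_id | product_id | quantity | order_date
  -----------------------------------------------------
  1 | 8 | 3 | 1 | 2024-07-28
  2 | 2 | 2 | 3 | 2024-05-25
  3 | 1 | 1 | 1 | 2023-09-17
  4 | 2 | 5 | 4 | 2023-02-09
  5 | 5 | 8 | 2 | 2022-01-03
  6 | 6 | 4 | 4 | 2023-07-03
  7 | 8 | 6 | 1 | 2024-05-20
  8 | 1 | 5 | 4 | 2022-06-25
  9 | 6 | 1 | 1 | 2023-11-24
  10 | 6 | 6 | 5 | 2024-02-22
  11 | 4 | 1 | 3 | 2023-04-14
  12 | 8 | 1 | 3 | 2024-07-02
SELECT p.name FROM customers p LEFT JOIN orders c ON c.customer_id = p.id WHERE c.id IS NULL

Execution result:
name
Tina Davis
Olivia Garcia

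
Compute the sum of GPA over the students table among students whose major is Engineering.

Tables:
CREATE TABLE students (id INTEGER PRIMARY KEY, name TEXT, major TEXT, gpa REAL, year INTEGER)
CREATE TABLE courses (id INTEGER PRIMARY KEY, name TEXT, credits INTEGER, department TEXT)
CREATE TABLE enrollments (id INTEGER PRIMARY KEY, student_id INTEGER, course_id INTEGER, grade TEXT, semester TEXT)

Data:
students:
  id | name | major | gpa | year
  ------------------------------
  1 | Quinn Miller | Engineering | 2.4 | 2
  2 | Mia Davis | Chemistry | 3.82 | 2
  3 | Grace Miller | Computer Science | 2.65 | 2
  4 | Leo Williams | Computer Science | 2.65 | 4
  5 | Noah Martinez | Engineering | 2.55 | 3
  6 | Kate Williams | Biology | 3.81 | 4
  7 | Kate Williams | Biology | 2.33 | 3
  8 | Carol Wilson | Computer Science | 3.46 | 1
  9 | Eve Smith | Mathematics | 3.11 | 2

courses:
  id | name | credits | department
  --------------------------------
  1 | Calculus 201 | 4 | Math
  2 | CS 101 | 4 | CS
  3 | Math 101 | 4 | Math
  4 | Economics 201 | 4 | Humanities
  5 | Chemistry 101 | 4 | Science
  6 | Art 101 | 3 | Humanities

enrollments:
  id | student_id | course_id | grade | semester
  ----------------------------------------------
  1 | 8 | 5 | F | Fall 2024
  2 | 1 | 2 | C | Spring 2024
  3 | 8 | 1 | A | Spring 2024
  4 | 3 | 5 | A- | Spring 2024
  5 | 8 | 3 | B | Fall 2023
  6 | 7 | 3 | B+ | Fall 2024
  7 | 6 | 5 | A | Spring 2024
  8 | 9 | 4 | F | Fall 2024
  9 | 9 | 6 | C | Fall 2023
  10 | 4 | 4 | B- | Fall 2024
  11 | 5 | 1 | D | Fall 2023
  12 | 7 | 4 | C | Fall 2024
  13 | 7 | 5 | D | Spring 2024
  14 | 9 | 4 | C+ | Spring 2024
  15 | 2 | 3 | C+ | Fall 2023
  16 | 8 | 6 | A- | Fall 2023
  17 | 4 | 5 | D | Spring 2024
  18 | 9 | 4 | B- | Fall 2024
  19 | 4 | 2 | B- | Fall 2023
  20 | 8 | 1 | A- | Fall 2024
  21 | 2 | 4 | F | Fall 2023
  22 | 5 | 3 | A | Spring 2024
SELECT SUM(gpa) FROM students WHERE major = 'Engineering'

Execution result:
4.95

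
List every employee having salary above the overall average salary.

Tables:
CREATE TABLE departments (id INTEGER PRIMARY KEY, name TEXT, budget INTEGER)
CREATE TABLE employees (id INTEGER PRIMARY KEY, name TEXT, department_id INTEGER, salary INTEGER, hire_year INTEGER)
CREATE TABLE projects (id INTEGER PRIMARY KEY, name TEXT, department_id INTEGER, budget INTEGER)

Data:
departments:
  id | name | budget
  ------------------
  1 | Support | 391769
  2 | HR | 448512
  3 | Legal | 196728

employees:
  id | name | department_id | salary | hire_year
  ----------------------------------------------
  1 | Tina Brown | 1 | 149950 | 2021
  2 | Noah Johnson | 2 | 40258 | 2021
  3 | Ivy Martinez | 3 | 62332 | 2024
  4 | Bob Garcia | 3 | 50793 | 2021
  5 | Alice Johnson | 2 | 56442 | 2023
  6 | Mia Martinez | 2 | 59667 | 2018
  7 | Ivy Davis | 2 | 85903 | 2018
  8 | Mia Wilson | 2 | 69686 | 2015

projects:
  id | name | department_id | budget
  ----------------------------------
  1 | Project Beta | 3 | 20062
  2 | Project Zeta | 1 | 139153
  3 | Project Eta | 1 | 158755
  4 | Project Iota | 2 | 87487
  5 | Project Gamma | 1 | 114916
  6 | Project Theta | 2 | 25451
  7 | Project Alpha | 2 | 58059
SELECT name, salary FROM employees WHERE salary > (SELECT AVG(salary) FROM employees)

Execution result:
name | salary
Tina Brown | 149950
Ivy Davis | 85903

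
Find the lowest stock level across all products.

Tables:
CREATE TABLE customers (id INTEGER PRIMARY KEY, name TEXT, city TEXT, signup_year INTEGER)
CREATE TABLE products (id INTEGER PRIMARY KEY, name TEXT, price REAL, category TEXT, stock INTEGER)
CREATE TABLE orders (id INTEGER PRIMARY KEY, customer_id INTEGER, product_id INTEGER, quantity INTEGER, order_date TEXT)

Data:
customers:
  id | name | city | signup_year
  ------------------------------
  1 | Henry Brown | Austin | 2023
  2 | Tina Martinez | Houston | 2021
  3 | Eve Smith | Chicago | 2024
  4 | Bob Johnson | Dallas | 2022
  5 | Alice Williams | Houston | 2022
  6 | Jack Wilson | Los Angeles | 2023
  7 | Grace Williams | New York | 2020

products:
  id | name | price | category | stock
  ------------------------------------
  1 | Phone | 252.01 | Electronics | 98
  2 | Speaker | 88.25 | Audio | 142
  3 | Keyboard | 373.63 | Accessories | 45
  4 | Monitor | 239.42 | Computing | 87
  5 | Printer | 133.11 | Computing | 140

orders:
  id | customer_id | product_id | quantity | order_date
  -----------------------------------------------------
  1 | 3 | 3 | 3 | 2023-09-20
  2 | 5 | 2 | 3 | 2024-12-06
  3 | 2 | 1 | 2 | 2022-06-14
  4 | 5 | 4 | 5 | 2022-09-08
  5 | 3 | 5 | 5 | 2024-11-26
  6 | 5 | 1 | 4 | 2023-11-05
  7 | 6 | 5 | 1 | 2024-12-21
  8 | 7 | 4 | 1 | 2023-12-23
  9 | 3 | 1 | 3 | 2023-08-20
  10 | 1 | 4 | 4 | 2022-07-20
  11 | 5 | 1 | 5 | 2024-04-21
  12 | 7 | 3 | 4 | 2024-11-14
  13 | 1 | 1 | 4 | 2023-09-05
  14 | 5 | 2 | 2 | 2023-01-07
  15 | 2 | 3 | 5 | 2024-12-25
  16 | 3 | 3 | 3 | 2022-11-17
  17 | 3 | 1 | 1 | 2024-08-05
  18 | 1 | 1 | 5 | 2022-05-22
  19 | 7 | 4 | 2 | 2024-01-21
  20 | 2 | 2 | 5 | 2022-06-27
SELECT MIN(stock) FROM products

Execution result:
45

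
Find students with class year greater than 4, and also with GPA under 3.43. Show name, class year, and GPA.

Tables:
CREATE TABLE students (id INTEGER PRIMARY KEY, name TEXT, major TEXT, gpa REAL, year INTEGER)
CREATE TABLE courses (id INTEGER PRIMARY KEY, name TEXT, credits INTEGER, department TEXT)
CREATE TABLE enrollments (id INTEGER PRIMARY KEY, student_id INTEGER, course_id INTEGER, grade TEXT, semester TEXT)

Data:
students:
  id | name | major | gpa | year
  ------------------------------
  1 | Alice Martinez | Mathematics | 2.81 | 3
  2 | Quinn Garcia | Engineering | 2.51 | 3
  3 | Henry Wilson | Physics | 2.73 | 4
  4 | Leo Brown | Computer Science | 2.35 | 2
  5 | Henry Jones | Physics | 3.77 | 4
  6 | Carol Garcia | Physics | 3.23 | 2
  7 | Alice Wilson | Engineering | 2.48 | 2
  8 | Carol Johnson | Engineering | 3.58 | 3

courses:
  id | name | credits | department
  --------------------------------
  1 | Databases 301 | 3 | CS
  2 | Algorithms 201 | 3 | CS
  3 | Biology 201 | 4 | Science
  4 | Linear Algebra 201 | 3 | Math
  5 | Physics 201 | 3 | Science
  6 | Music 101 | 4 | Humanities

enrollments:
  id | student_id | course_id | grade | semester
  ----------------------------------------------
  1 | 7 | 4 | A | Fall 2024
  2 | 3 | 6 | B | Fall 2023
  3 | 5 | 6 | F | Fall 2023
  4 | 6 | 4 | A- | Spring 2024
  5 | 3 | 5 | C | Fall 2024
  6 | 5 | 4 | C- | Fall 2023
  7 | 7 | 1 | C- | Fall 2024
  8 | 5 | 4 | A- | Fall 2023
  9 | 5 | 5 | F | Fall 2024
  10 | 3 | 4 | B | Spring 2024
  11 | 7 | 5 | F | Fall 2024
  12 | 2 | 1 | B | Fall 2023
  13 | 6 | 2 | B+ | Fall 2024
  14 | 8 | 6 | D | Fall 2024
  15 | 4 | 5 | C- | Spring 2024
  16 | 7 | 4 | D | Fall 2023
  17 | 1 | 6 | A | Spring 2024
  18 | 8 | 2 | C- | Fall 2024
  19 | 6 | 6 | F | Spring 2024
SELECT name, year, gpa FROM students WHERE year > 4 AND gpa < 3.43

Execution result:
(no rows)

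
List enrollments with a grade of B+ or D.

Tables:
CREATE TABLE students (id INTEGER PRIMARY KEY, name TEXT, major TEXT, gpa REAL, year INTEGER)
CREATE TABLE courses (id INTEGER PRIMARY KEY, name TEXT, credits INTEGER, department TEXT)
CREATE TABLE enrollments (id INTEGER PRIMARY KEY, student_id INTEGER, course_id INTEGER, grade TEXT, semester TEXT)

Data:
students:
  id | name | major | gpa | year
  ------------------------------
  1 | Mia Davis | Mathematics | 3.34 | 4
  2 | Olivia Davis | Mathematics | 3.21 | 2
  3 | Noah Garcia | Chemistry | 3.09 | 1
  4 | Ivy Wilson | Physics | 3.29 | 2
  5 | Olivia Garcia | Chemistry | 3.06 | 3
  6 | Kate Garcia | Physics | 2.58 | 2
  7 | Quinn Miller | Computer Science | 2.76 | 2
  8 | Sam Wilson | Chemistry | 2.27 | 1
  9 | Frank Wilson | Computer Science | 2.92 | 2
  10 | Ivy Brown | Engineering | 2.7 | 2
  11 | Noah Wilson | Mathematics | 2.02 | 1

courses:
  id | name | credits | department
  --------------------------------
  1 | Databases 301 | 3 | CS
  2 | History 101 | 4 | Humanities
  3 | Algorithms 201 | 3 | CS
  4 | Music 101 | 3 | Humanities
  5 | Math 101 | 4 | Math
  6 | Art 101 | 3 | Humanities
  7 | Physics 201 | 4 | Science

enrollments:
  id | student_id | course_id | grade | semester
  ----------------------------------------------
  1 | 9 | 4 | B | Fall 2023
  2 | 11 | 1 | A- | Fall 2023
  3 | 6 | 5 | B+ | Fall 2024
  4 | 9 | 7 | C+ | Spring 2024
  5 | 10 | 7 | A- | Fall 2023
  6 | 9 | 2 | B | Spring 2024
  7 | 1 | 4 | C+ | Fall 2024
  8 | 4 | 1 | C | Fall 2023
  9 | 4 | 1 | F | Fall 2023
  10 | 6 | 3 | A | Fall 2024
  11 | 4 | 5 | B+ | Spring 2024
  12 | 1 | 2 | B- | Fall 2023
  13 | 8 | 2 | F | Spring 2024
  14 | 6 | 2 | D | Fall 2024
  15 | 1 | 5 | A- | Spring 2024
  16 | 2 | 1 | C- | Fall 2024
SELECT id, grade FROM enrollments WHERE grade IN ('B+', 'D')

Execution result:
id | grade
3 | B+
11 | B+
14 | D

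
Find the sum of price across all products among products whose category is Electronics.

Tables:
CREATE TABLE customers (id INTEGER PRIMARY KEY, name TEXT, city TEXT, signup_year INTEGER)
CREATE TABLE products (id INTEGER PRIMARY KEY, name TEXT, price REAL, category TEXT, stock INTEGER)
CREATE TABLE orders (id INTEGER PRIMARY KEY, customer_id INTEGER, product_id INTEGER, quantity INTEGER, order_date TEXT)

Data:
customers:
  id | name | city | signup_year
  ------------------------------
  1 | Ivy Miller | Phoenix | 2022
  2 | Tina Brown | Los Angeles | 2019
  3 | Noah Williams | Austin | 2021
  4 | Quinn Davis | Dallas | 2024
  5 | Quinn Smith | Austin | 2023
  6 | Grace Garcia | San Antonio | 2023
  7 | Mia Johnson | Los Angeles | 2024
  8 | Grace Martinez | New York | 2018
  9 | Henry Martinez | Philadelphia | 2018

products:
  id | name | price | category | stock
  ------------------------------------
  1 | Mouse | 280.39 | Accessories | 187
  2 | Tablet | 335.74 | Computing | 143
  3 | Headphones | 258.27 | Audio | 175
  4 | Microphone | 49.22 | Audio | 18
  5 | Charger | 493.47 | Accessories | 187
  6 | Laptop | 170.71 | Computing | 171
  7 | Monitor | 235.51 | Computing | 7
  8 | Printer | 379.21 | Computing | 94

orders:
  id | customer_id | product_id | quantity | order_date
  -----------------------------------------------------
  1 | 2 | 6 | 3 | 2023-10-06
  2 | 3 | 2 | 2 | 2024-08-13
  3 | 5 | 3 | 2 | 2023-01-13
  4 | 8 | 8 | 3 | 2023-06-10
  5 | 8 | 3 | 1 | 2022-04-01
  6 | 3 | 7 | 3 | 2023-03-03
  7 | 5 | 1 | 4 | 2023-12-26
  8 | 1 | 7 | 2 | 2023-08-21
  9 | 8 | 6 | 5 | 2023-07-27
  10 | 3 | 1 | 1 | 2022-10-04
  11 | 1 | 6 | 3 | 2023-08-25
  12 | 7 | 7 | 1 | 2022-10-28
SELECT SUM(price) FROM products WHERE category = 'Electronics'

Execution result:
NULL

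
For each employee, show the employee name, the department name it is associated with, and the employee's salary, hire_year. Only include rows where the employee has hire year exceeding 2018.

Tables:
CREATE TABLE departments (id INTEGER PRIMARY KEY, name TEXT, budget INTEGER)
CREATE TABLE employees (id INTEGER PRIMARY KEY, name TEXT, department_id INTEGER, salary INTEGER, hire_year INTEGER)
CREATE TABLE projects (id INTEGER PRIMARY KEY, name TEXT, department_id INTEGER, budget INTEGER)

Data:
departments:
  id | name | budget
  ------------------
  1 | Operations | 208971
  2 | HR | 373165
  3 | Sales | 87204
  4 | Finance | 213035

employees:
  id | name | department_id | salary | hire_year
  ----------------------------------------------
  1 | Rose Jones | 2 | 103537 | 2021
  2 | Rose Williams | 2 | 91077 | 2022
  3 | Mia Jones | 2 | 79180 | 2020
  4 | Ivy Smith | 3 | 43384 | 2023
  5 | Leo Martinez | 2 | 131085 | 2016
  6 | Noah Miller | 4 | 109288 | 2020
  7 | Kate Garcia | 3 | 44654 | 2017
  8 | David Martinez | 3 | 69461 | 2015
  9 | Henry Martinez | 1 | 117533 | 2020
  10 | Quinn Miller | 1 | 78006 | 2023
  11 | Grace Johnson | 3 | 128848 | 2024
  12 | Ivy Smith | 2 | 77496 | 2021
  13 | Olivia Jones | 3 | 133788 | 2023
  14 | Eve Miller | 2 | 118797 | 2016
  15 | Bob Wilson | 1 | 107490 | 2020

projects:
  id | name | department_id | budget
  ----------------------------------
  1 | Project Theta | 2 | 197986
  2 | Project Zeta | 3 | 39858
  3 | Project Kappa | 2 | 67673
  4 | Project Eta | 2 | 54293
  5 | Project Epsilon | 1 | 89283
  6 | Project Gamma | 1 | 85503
SELECT c.name, p.name AS department, c.salary, c.hire_year FROM employees c JOIN departments p ON c.department_id = p.id WHERE c.hire_year > 2018

Execution result:
name | department | salary | hire_year
Rose Jones | HR | 103537 | 2021
Rose Williams | HR | 91077 | 2022
Mia Jones | HR | 79180 | 2020
Ivy Smith | Sales | 43384 | 2023
Noah Miller | Finance | 109288 | 2020
Henry Martinez | Operations | 117533 | 2020
Quinn Miller | Operations | 78006 | 2023
Grace Johnson | Sales | 128848 | 2024
Ivy Smith | HR | 77496 | 2021
Olivia Jones | Sales | 133788 | 2023
Bob Wilson | Operations | 107490 | 2020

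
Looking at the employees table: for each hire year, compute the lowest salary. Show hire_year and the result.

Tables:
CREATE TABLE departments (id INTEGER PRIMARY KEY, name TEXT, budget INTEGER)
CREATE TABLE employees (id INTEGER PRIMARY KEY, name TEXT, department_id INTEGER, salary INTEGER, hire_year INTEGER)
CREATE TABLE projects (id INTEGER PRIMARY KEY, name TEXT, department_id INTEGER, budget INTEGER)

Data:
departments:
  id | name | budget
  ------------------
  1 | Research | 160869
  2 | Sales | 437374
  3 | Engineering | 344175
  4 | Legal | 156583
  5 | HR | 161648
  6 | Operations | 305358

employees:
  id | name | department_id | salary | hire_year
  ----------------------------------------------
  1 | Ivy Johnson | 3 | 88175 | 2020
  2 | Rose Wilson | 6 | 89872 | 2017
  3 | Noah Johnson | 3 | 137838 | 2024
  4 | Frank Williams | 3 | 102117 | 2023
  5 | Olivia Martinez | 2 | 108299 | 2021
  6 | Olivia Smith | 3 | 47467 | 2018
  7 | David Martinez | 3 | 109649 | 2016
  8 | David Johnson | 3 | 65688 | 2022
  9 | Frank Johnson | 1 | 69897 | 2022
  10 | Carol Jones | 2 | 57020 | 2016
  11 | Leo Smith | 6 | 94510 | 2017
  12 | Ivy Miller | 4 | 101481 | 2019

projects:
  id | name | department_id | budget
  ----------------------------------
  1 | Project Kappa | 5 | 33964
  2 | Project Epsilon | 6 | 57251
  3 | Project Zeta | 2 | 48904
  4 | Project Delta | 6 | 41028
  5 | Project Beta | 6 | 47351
SELECT hire_year, MIN(salary) AS min_salary FROM employees GROUP BY hire_year

Execution result:
hire_year | min_salary
2016 | 57020
2017 | 89872
2018 | 47467
2019 | 101481
2020 | 88175
2021 | 108299
2022 | 65688
2023 | 102117
2024 | 137838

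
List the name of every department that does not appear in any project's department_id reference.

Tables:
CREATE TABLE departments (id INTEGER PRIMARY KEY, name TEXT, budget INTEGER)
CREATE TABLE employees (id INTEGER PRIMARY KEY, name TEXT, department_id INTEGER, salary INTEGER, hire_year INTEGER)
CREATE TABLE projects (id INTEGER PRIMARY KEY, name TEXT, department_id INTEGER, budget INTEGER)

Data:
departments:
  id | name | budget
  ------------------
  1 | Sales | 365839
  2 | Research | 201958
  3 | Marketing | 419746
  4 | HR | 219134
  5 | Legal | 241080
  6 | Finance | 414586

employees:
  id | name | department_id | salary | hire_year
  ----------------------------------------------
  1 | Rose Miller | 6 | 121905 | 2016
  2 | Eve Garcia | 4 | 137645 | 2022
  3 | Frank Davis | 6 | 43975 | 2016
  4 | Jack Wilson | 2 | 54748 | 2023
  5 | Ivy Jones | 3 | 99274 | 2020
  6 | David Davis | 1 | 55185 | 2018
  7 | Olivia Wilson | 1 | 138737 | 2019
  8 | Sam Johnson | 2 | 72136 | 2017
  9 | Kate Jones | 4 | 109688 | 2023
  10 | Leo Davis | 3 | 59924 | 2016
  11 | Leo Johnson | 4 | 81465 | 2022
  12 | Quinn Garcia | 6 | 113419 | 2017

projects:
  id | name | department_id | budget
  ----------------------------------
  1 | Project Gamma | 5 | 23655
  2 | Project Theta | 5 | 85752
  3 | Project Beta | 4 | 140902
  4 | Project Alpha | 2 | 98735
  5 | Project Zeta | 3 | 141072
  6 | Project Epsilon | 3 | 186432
SELECT p.name FROM departments p LEFT JOIN projects c ON c.department_id = p.id WHERE c.id IS NULL

Execution result:
name
Sales
Finance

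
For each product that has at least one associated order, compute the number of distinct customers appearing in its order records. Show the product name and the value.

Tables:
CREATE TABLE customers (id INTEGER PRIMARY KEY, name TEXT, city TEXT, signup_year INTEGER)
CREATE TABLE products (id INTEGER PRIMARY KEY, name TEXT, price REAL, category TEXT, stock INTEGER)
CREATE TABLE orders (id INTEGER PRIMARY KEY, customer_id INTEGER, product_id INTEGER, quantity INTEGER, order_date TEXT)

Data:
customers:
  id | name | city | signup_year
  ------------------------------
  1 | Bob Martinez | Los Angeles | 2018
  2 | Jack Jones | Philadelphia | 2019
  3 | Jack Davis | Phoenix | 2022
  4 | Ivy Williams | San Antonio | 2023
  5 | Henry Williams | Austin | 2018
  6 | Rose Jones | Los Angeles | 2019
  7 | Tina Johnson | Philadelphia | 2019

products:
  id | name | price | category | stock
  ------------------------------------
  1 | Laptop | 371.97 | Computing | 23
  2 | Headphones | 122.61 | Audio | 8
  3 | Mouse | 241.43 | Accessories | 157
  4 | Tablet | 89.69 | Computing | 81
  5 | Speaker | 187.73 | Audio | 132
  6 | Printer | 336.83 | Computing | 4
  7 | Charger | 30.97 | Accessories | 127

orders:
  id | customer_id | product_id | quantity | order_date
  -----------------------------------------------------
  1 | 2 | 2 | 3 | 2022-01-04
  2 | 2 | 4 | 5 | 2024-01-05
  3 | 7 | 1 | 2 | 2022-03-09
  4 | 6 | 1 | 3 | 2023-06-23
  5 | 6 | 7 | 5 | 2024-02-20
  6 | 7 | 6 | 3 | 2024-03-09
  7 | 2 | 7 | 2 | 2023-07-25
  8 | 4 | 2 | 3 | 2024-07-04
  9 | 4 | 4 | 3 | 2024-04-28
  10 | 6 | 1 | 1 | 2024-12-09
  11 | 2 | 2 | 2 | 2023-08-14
SELECT p.name, COUNT(DISTINCT c.customer_id) AS distinct_customer_count FROM orders c JOIN products p ON c.product_id = p.id GROUP BY p.id, p.name

Execution result:
name | distinct_customer_count
Laptop | 2
Headphones | 2
Tablet | 2
Printer | 1
Charger | 2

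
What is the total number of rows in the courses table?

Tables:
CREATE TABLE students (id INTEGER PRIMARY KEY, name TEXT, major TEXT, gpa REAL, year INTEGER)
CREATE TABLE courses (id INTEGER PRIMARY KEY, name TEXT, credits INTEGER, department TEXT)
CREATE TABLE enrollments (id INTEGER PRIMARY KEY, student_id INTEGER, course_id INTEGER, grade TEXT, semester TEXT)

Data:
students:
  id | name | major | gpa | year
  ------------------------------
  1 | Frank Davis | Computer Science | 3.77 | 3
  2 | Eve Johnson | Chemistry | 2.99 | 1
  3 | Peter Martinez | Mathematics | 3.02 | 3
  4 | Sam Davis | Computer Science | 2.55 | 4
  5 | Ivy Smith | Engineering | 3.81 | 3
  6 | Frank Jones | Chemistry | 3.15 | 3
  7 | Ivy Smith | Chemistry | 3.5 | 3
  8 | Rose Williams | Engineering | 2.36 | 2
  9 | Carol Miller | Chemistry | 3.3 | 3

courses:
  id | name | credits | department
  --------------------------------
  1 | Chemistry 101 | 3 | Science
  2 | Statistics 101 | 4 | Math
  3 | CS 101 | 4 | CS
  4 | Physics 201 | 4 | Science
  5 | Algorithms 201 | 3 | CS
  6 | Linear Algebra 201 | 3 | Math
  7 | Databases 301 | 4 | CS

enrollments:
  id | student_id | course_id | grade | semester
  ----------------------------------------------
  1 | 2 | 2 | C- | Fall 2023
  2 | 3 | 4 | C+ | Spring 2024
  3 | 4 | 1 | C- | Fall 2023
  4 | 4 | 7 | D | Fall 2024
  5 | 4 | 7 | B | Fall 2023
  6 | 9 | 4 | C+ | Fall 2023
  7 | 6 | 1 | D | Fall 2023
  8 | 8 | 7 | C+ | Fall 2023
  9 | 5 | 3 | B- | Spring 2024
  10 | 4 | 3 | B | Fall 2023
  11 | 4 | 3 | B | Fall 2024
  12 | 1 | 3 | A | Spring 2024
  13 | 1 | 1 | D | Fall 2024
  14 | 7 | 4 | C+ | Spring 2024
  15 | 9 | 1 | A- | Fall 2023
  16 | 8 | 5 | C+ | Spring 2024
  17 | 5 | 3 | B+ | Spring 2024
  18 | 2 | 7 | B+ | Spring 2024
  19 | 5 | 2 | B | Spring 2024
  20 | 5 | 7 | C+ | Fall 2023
SELECT COUNT(*) FROM courses

Execution result:
7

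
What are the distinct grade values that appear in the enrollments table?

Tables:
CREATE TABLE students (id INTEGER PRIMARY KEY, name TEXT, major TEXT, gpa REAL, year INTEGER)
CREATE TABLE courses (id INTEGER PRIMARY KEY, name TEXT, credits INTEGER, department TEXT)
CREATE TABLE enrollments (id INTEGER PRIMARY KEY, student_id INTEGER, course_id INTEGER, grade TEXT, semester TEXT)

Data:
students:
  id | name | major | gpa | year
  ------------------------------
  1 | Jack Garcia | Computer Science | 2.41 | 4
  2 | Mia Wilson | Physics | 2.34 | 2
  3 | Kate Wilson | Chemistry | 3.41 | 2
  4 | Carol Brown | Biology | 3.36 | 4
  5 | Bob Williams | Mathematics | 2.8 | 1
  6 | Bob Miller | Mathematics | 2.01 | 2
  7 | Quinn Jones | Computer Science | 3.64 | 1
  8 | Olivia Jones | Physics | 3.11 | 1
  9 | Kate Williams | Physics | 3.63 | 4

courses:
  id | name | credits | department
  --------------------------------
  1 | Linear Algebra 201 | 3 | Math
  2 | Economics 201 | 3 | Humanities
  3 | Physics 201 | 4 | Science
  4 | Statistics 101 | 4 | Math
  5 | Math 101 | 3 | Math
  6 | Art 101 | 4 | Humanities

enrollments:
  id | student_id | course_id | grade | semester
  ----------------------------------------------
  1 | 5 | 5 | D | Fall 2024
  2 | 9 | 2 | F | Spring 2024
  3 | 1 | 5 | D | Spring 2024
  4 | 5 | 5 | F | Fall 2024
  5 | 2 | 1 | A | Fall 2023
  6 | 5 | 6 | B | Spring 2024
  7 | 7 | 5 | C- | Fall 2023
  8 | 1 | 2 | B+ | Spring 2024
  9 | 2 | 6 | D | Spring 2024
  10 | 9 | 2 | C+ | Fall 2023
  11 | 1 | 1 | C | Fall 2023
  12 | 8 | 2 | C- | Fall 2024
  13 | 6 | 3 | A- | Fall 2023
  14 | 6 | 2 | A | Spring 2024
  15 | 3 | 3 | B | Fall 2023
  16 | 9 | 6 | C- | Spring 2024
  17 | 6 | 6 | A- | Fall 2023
SELECT DISTINCT grade FROM enrollments

Execution result:
grade
D
F
A
B
C-
B+
C+
C
A-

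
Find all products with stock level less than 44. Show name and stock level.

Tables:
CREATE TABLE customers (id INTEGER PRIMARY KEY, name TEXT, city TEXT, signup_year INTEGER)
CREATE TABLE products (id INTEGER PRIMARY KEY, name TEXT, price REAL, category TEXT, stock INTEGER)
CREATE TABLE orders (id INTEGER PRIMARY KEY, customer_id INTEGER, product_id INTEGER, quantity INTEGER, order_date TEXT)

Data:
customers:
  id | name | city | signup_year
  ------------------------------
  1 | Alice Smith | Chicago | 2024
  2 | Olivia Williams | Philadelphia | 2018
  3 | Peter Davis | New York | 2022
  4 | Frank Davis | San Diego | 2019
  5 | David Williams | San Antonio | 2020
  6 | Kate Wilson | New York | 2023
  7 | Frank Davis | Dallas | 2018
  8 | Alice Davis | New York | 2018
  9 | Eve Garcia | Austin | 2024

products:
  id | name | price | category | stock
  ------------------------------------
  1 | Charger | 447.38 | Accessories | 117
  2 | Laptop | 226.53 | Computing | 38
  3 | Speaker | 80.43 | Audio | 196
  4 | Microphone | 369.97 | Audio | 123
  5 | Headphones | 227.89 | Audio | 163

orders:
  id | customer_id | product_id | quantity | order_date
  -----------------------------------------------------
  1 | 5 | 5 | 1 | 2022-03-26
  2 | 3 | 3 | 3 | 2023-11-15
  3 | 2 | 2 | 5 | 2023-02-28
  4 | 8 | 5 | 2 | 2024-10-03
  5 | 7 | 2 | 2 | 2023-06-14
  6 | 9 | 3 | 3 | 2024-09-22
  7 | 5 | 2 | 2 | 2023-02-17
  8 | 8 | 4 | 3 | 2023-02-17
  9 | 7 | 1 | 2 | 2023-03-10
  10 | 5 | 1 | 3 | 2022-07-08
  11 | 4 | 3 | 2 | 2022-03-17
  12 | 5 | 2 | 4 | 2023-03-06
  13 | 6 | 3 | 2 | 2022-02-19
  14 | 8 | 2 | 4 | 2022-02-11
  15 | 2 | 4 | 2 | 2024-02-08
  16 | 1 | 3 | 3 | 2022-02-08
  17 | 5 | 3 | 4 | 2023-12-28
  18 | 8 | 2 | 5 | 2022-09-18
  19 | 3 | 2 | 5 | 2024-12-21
SELECT name, stock FROM products WHERE stock < 44

Execution result:
name | stock
Laptop | 38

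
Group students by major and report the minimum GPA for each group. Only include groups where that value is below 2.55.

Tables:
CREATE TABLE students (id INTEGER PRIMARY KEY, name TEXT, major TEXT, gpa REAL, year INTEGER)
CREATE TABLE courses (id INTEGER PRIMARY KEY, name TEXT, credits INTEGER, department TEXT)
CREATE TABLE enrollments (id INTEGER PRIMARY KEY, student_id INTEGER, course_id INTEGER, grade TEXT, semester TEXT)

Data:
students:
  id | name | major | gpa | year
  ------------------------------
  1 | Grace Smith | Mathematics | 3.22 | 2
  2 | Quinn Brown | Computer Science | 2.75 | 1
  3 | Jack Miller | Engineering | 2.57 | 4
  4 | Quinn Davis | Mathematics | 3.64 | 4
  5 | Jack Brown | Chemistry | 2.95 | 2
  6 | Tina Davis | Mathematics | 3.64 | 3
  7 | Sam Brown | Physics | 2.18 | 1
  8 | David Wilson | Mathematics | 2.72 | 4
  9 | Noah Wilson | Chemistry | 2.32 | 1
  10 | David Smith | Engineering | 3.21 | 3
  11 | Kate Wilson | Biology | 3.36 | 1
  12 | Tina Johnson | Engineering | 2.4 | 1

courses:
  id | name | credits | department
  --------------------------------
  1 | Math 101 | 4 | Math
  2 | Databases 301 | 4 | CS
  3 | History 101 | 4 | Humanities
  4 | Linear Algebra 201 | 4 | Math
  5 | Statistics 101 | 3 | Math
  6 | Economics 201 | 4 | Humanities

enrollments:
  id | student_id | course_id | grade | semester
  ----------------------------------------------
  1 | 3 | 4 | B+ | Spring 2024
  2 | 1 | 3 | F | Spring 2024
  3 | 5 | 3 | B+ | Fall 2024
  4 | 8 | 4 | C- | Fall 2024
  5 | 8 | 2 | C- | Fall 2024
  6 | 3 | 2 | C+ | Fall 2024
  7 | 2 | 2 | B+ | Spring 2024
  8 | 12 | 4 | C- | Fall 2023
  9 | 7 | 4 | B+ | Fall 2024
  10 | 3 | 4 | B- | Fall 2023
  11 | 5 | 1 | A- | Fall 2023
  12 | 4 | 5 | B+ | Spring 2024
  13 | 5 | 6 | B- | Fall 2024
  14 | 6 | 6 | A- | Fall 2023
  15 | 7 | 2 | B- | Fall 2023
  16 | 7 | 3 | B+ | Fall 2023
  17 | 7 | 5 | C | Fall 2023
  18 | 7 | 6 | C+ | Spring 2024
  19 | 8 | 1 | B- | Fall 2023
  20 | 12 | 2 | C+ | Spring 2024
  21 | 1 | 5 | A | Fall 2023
SELECT major, MIN(gpa) AS min_gpa FROM students GROUP BY major HAVING MIN(gpa) < 2.55

Execution result:
major | min_gpa
Chemistry | 2.32
Engineering | 2.40
Physics | 2.18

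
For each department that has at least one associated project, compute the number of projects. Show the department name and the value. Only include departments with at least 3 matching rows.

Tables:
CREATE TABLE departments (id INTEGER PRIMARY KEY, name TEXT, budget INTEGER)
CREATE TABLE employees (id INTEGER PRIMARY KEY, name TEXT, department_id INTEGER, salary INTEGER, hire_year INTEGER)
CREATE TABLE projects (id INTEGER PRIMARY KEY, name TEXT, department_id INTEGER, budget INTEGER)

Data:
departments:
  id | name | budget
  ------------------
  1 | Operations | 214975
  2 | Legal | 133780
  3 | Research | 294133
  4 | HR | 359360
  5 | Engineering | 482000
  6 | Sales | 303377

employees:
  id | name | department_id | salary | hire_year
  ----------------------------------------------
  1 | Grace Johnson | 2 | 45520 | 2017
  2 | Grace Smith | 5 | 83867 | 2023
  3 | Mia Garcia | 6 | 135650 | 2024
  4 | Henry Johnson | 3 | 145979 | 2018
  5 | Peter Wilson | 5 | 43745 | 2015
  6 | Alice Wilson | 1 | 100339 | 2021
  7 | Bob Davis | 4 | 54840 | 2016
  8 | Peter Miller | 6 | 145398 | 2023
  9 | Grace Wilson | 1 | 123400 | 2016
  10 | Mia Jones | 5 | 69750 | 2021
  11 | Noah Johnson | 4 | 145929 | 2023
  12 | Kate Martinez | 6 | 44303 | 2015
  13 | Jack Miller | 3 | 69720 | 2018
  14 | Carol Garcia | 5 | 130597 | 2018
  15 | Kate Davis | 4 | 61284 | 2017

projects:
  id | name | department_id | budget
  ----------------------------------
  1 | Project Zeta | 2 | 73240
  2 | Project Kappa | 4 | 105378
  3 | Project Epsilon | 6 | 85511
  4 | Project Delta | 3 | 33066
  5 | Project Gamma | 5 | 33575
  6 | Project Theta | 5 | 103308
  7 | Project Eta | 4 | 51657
SELECT p.name, COUNT(*) AS n FROM projects c JOIN departments p ON c.department_id = p.id GROUP BY p.id, p.name HAVING COUNT(*) >= 3

Execution result:
(no rows)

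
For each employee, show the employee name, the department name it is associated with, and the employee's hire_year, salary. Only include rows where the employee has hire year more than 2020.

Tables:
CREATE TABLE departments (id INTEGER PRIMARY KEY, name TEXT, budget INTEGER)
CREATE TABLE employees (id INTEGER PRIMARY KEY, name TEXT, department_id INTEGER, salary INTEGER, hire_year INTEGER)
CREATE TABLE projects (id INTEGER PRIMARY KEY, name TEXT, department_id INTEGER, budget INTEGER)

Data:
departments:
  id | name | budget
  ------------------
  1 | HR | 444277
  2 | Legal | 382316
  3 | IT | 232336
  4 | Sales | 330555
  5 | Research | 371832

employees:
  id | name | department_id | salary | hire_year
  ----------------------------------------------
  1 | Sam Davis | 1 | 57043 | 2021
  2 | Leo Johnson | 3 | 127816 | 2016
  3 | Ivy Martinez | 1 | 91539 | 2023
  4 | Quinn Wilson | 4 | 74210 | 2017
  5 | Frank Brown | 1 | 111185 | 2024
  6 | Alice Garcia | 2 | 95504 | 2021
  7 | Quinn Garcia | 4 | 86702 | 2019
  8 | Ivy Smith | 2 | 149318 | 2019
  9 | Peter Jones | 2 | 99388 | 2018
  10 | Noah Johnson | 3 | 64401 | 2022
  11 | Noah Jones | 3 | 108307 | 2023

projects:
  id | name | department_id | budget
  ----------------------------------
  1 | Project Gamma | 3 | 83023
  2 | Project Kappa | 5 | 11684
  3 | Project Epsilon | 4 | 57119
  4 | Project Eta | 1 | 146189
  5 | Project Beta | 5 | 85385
SELECT c.name, p.name AS department, c.hire_year, c.salary FROM employees c JOIN departments p ON c.department_id = p.id WHERE c.hire_year > 2020

Execution result:
name | department | hire_year | salary
Sam Davis | HR | 2021 | 57043
Ivy Martinez | HR | 2023 | 91539
Frank Brown | HR | 2024 | 111185
Alice Garcia | Legal | 2021 | 95504
Noah Johnson | IT | 2022 | 64401
Noah Jones | IT | 2023 | 108307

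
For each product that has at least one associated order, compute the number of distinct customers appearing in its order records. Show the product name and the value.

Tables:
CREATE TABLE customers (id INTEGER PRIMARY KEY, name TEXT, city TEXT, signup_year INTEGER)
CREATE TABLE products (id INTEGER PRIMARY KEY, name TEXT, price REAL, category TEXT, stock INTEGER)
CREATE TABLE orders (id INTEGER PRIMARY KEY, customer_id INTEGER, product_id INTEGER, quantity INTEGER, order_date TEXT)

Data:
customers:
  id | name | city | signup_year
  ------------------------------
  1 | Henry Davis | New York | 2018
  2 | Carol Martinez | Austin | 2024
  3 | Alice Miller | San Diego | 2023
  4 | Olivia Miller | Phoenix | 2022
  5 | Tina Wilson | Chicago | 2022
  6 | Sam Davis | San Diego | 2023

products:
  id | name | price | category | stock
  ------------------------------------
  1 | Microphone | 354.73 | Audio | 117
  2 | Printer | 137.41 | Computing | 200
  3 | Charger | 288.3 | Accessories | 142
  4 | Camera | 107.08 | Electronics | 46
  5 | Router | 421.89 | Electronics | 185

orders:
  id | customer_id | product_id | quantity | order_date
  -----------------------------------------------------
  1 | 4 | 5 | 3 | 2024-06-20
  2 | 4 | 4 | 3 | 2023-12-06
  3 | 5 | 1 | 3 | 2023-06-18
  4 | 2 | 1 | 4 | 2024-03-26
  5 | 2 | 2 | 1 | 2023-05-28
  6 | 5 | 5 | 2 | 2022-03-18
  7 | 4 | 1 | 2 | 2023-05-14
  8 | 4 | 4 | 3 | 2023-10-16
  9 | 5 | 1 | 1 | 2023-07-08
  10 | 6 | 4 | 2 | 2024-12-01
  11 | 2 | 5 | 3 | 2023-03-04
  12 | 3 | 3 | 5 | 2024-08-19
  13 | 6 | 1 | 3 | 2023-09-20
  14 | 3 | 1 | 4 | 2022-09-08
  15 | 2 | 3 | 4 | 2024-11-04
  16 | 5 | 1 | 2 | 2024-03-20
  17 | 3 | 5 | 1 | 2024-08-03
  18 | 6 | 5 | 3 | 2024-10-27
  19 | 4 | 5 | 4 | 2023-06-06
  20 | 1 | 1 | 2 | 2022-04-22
SELECT p.name, COUNT(DISTINCT c.customer_id) AS distinct_customer_count FROM orders c JOIN products p ON c.product_id = p.id GROUP BY p.id, p.name

Execution result:
name | distinct_customer_count
Microphone | 6
Printer | 1
Charger | 2
Camera | 2
Router | 5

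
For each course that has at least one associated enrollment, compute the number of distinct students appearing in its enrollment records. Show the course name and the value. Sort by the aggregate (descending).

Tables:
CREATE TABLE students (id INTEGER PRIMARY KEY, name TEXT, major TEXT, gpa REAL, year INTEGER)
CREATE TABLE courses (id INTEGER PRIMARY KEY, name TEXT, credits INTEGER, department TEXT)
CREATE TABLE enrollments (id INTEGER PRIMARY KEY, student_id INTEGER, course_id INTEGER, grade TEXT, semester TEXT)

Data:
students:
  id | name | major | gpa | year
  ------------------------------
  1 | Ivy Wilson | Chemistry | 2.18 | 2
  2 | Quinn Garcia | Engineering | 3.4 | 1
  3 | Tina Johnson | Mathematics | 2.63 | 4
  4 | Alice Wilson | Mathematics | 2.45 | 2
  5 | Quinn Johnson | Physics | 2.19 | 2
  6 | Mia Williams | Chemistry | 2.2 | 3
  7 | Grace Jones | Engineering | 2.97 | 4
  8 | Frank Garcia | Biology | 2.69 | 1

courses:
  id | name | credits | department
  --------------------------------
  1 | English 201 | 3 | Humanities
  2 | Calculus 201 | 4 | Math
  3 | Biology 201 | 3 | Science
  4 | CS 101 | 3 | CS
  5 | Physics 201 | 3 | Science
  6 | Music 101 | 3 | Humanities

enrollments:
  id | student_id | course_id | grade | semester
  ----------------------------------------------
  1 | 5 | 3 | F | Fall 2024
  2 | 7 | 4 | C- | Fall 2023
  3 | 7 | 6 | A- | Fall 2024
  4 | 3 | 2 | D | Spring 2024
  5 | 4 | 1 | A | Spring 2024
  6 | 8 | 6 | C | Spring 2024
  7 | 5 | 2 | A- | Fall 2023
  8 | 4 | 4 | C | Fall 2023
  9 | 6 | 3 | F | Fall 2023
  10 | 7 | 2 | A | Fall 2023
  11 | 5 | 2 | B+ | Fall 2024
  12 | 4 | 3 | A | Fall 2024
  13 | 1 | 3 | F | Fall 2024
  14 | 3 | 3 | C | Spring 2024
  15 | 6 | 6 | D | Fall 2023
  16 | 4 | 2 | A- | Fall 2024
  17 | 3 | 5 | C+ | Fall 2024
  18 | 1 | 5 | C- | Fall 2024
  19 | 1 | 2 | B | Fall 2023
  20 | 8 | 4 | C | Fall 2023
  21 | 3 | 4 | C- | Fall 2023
SELECT p.name, COUNT(DISTINCT c.student_id) AS distinct_student_count FROM enrollments c JOIN courses p ON c.course_id = p.id GROUP BY p.id, p.name ORDER BY distinct_student_count DESC

Execution result:
name | distinct_student_count
Calculus 201 | 5
Biology 201 | 5
CS 101 | 4
Music 101 | 3
Physics 201 | 2
English 201 | 1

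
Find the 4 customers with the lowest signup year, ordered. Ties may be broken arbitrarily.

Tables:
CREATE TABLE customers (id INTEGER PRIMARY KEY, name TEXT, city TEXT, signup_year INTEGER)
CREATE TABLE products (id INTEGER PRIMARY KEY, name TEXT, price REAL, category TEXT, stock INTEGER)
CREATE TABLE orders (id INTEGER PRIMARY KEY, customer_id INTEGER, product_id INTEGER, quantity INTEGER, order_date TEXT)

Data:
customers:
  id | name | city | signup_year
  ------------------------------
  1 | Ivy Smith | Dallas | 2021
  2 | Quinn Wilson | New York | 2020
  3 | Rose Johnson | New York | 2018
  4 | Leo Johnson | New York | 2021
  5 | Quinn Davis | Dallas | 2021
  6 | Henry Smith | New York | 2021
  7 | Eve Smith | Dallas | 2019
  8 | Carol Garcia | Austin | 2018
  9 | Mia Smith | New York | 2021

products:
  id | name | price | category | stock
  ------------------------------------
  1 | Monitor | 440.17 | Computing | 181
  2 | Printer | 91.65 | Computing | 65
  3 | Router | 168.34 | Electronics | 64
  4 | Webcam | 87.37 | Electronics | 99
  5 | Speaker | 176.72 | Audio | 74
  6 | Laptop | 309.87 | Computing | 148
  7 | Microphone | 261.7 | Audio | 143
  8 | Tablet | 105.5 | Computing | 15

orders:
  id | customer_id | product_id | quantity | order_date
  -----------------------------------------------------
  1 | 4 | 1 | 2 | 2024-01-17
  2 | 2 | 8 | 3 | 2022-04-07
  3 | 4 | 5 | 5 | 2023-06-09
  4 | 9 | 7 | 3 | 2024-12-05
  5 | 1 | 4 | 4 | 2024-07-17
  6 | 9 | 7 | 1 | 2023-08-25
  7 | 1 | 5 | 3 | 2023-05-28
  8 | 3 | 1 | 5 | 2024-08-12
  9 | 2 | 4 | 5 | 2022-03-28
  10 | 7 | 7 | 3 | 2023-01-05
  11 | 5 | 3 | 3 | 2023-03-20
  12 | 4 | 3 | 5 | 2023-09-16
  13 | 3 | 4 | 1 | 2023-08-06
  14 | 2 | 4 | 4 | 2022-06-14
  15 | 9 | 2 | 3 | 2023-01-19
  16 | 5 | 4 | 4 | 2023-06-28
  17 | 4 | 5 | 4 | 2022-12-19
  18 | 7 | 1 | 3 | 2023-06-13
SELECT name, signup_year FROM customers ORDER BY signup_year ASC LIMIT 4

Execution result:
name | signup_year
Rose Johnson | 2018
Carol Garcia | 2018
Eve Smith | 2019
Quinn Wilson | 2020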